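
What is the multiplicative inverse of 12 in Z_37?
Since 37 is prime, by Fermat 12^(-1) ≡ 12^{35} ≡ 34 mod 37. Verify: 12 × 34 = 408 ≡ 1 mod 37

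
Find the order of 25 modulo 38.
Powers of 25 mod 38: 25^1≡25, 25^2≡17, 25^3≡7, 25^4≡23, 25^5≡5, 25^6≡11, 25^7≡9, 25^8≡35, 25^9≡1. Order = 9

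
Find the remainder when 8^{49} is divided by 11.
By Fermat: 8^{10} ≡ 1 mod 11. 49 = 4×10 + 9. So 8^{49} ≡ 8^{9} ≡ 7 mod 11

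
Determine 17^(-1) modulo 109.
Since 109 is prime, by Fermat 17^(-1) ≡ 17^{107} ≡ 77 mod 109. Verify: 17 × 77 = 1309 ≡ 1 mod 109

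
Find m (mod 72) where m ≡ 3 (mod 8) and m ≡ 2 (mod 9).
M = 8 × 9 = 72. M₁ = 9, y₁ ≡ 1 (mod 8). M₂ = 8, y₂ ≡ 8 (mod 9). m = 3×9×1 + 2×8×8 ≡ 11 (mod 72)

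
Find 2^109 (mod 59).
Using Fermat: 2^{58} ≡ 1 (mod 59). 109 ≡ 51 (mod 58). So 2^{109} ≡ 2^{51} ≡ 6 (mod 59)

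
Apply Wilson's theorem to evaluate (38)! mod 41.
(40)! = (38)! × (39) × (40) ≡ -1 (mod 41). So (38)! ≡ -1 × [(40)(39)]^(-1) ≡ 20 (mod 41)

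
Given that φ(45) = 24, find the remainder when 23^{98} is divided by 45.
By Euler: 23^{24} ≡ 1 mod 45 since gcd(23, 45) = 1. 98 = 4×24 + 2. So 23^{98} ≡ 23^{2} ≡ 34 mod 45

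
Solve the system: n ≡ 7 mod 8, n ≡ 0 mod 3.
M = 8 × 3 = 24. M₁ = 3, y₁ ≡ 3 mod 8. M₂ = 8, y₂ ≡ 2 mod 3. n = 7×3×3 + 0×8×2 ≡ 15 mod 24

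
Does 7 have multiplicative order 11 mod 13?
Powers of 7 mod 13: 7^1≡7, 7^2≡10, 7^3≡5, 7^4≡9, 7^5≡11, 7^6≡12, 7^7≡6, 7^8≡3, 7^9≡8, 7^10≡4, 7^11≡2, 7^12≡1. 7^11≡2≢1, so ord ≠ 11. No, the actual order is 12.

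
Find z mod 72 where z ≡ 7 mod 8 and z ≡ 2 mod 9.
M = 8 × 9 = 72. M₁ = 9, y₁ ≡ 1 mod 8. M₂ = 8, y₂ ≡ 8 mod 9. z = 7×9×1 + 2×8×8 ≡ 47 mod 72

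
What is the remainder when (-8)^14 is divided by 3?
Using Fermat: (-8)^{2} ≡ 1 mod 3. 14 ≡ 0 mod 2. So (-8)^{14} ≡ (-8)^{0} ≡ 1 mod 3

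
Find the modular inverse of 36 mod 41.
Since 41 is prime, by Fermat 36^(-1) ≡ 36^{39} ≡ 8 (mod 41). Verify: 36 × 8 = 288 ≡ 1 (mod 41)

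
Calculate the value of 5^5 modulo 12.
By repeated squaring (mod 12): 5^{1}≡5, 5^{2}≡1, 5^{4}≡1. Then 5^{5} = 5^{4+1} ≡ 1 × 5 ≡ 5 (mod 12)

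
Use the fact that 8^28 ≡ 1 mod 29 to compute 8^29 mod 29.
By Fermat: 8^{28} ≡ 1 mod 29. So 8^{29} = 8^{28} · 8^{1} ≡ 8^{1} ≡ 8 mod 29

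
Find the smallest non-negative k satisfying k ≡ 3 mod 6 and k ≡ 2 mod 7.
M = 6 × 7 = 42. M₁ = 7, y₁ ≡ 1 mod 6. M₂ = 6, y₂ ≡ 6 mod 7. k = 3×7×1 + 2×6×6 ≡ 9 mod 42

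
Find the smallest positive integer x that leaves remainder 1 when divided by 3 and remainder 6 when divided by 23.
M = 3 × 23 = 69. M₁ = 23, y₁ ≡ 2 mod 3. M₂ = 3, y₂ ≡ 8 mod 23. x = 1×23×2 + 6×3×8 ≡ 52 mod 69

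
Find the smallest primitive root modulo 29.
g = 2. Powers: [2, 4, 8, 16, 3, 6, 12, 24, 19, ...] generates all 28 non-zero residues.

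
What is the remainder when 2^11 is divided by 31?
By repeated squaring mod 31: 2^{1}≡2, 2^{2}≡4, 2^{4}≡16, 2^{8}≡8. Then 2^{11} = 2^{8+2+1} ≡ 8 × 4 × 2 ≡ 2 mod 31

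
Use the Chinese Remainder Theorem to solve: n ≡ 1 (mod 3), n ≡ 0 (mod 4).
M = 3 × 4 = 12. M₁ = 4, y₁ ≡ 1 (mod 3). M₂ = 3, y₂ ≡ 3 (mod 4). n = 1×4×1 + 0×3×3 ≡ 4 (mod 12)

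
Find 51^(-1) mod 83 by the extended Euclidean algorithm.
Extended GCD: 51(-13) + 83(8) = 1. So 51^(-1) ≡ -13 ≡ 70 mod 83. Verify: 51 × 70 = 3570 ≡ 1 mod 83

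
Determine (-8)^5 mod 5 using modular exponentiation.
Using Fermat: (-8)^{4} ≡ 1 (mod 5). 5 ≡ 1 (mod 4). So (-8)^{5} ≡ (-8)^{1} ≡ 2 (mod 5)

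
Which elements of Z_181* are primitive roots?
There are φ(180) = 48 primitive roots mod 181: {2, 10, 18, 21, 23, 24, 28, 41, 47, 50, 53, 54, 57, 58, 63, 66, 69, 76, 77, 78, 83, 84, 85, 90, 91, 96, 97, 98, 103, 104, 105, 112, 115, 118, 123, 124, 127, 128, 131, 134, 140, 153, 157, 158, 160, 163, 171, 179}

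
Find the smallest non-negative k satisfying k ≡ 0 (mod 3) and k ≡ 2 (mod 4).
M = 3 × 4 = 12. M₁ = 4, y₁ ≡ 1 (mod 3). M₂ = 3, y₂ ≡ 3 (mod 4). k = 0×4×1 + 2×3×3 ≡ 6 (mod 12)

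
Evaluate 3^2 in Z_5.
3^{2} = 9 ≡ 4 mod 5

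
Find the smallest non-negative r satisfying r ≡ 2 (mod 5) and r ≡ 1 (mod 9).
M = 5 × 9 = 45. M₁ = 9, y₁ ≡ 4 (mod 5). M₂ = 5, y₂ ≡ 2 (mod 9). r = 2×9×4 + 1×5×2 ≡ 37 (mod 45)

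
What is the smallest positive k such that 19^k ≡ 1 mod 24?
Powers of 19 mod 24: 19^1≡19, 19^2≡1. ord_24(19) = 2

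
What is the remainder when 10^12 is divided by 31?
By repeated squaring (mod 31): 10^{1}≡10, 10^{2}≡7, 10^{4}≡18, 10^{8}≡14. Then 10^{12} = 10^{8+4} ≡ 14 × 18 ≡ 4 (mod 31)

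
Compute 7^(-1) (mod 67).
Since 67 is prime, by Fermat 7^(-1) ≡ 7^{65} ≡ 48 (mod 67). Verify: 7 × 48 = 336 ≡ 1 (mod 67)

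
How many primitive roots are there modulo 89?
A prime p has φ(p-1) primitive roots; here φ(88) = 40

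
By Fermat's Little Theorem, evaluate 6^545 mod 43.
By Fermat: 6^{42} ≡ 1 (mod 43). 545 ≡ 41 (mod 42). So 6^{545} ≡ 6^{41} ≡ 36 (mod 43)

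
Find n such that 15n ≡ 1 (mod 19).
Since 19 is prime, by Fermat 15^(-1) ≡ 15^{17} ≡ 14 (mod 19). Verify: 15 × 14 = 210 ≡ 1 (mod 19)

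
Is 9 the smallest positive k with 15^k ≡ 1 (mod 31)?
Powers of 15 mod 31: 15^1≡15, 15^2≡8, 15^3≡27, 15^4≡2, 15^5≡30, 15^6≡16, 15^7≡23, 15^8≡4, 15^9≡29, 15^10≡1. 15^9≡29≢1, so ord ≠ 9. No, the actual order is 10.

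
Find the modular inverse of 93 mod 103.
Since 103 is prime, by Fermat 93^(-1) ≡ 93^{101} ≡ 72 (mod 103). Verify: 93 × 72 = 6696 ≡ 1 (mod 103)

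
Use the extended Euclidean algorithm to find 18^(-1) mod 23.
Extended GCD: 18(9) + 23(-7) = 1. So 18^(-1) ≡ 9 mod 23. Verify: 18 × 9 = 162 ≡ 1 mod 23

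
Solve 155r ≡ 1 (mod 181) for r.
Since 181 is prime, by Fermat 155^(-1) ≡ 155^{179} ≡ 174 (mod 181). Verify: 155 × 174 = 26970 ≡ 1 (mod 181)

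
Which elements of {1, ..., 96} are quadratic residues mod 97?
Quadratic residues modulo 97: {1, 2, 3, 4, 6, 8, 9, 11, 12, 16, 18, 22, 24, 25, 27, 31, 32, 33, 35, 36, 43, 44, 47, 48, 49, 50, 53, 54, 61, 62, 64, 65, 66, 70, 72, 73, 75, 79, 81, 85, 86, 88, 89, 91, 93, 94, 95, 96}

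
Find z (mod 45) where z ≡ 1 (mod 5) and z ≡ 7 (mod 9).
M = 5 × 9 = 45. M₁ = 9, y₁ ≡ 4 (mod 5). M₂ = 5, y₂ ≡ 2 (mod 9). z = 1×9×4 + 7×5×2 ≡ 16 (mod 45)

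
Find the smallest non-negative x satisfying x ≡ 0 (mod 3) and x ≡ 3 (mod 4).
M = 3 × 4 = 12. M₁ = 4, y₁ ≡ 1 (mod 3). M₂ = 3, y₂ ≡ 3 (mod 4). x = 0×4×1 + 3×3×3 ≡ 3 (mod 12)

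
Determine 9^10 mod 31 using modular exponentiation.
By repeated squaring (mod 31): 9^{1}≡9, 9^{2}≡19, 9^{4}≡20, 9^{8}≡28. Then 9^{10} = 9^{8+2} ≡ 28 × 19 ≡ 5 (mod 31)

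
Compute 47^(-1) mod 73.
Since 73 is prime, by Fermat 47^(-1) ≡ 47^{71} ≡ 14 mod 73. Verify: 47 × 14 = 658 ≡ 1 mod 73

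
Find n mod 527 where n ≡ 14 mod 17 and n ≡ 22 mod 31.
M = 17 × 31 = 527. M₁ = 31, y₁ ≡ 11 mod 17. M₂ = 17, y₂ ≡ 11 mod 31. n = 14×31×11 + 22×17×11 ≡ 456 mod 527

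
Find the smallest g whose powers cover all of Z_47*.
g = 5. Powers: [5, 25, 31, 14, 23, 21, ...] generates all 46 non-zero residues.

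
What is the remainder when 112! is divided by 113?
By Wilson's theorem, (112)! ≡ -1 ≡ 112 (mod 113)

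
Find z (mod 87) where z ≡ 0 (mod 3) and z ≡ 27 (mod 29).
M = 3 × 29 = 87. M₁ = 29, y₁ ≡ 2 (mod 3). M₂ = 3, y₂ ≡ 10 (mod 29). z = 0×29×2 + 27×3×10 ≡ 27 (mod 87)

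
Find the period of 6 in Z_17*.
Powers of 6 mod 17: 6^1≡6, 6^2≡2, 6^3≡12, 6^4≡4, 6^5≡7, 6^6≡8, 6^7≡14, 6^8≡16, 6^9≡11, 6^10≡15, 6^11≡5, 6^12≡13, 6^13≡10, 6^14≡9, 6^15≡3, 6^16≡1. ord_17(6) = 16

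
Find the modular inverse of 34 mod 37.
Since 37 is prime, by Fermat 34^(-1) ≡ 34^{35} ≡ 12 mod 37. Verify: 34 × 12 = 408 ≡ 1 mod 37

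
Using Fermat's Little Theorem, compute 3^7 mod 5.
By Fermat: 3^{4} ≡ 1 (mod 5). So 3^{7} = 3^{4} · 3^{3} ≡ 3^{3} ≡ 2 (mod 5)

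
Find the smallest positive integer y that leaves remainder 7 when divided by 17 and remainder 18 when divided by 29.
M = 17 × 29 = 493. M₁ = 29, y₁ ≡ 10 mod 17. M₂ = 17, y₂ ≡ 12 mod 29. y = 7×29×10 + 18×17×12 ≡ 279 mod 493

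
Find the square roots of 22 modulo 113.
The square roots of 22 mod 113 are 94 and 19. Verify: 94² = 8836 ≡ 22 mod 113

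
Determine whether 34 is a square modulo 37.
By Euler's criterion: 34^{18} ≡ 1 (mod 37). Since this equals 1, 34 is a QR.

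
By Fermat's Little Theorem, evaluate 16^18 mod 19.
By Fermat's Little Theorem, 16^{18} ≡ 1 mod 19 since 19 is prime and gcd(16, 19) = 1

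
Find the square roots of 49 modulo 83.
The square roots of 49 mod 83 are 7 and 76. Verify: 7² = 49 ≡ 49 (mod 83)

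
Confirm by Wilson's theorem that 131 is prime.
(130)! mod 131 = 130. Since this equals -1 (mod 131), Wilson confirms 131 is prime.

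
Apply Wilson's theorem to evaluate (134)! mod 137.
(136)! = (134)! × (135) × (136) ≡ -1 (mod 137). So (134)! ≡ -1 × [(136)(135)]^(-1) ≡ 68 (mod 137)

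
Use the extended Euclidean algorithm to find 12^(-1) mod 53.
Extended GCD: 12(-22) + 53(5) = 1. So 12^(-1) ≡ -22 ≡ 31 (mod 53). Verify: 12 × 31 = 372 ≡ 1 (mod 53)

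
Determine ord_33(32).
Powers of 32 mod 33: 32^1≡32, 32^2≡1. So the order of 32 is 2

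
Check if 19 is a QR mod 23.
By Euler's criterion: 19^{11} ≡ 22 mod 23. Since this equals -1 (≡ 22), 19 is not a QR.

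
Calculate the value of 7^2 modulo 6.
7^{2} = 49 ≡ 1 (mod 6)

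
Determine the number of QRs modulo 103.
The squaring map on Z_103* is 2-to-1, so there are (102)/2 = 51 QRs.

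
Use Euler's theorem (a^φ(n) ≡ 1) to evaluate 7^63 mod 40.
By Euler: 7^{16} ≡ 1 (mod 40) since gcd(7, 40) = 1. 63 = 3×16 + 15. So 7^{63} ≡ 7^{15} ≡ 23 (mod 40)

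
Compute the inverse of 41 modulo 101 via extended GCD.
Extended GCD: 41(-32) + 101(13) = 1. So 41^(-1) ≡ -32 ≡ 69 mod 101. Verify: 41 × 69 = 2829 ≡ 1 mod 101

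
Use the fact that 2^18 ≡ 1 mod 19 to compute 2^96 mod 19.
By Fermat: 2^{18} ≡ 1 mod 19. 96 = 5×18 + 6. So 2^{96} ≡ 2^{6} ≡ 7 mod 19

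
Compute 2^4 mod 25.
2^{4} = 16 ≡ 16 mod 25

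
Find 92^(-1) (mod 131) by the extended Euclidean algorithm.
Extended GCD: 92(47) + 131(-33) = 1. So 92^(-1) ≡ 47 (mod 131). Verify: 92 × 47 = 4324 ≡ 1 (mod 131)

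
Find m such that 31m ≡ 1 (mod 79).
Since 79 is prime, by Fermat 31^(-1) ≡ 31^{77} ≡ 51 (mod 79). Verify: 31 × 51 = 1581 ≡ 1 (mod 79)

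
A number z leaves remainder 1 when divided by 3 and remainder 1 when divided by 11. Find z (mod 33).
M = 3 × 11 = 33. M₁ = 11, y₁ ≡ 2 (mod 3). M₂ = 3, y₂ ≡ 4 (mod 11). z = 1×11×2 + 1×3×4 ≡ 1 (mod 33)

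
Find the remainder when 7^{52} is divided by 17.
By Fermat: 7^{16} ≡ 1 mod 17. 52 = 3×16 + 4. So 7^{52} ≡ 7^{4} ≡ 4 mod 17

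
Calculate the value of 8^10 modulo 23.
By repeated squaring mod 23: 8^{1}≡8, 8^{2}≡18, 8^{4}≡2, 8^{8}≡4. Then 8^{10} = 8^{8+2} ≡ 4 × 18 ≡ 3 mod 23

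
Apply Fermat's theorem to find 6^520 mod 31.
By Fermat: 6^{30} ≡ 1 mod 31. 520 ≡ 10 mod 30. So 6^{520} ≡ 6^{10} ≡ 25 mod 31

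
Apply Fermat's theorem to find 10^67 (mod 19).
By Fermat: 10^{18} ≡ 1 (mod 19). 67 = 3×18 + 13. So 10^{67} ≡ 10^{13} ≡ 13 (mod 19)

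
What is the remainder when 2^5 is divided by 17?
By repeated squaring (mod 17): 2^{1}≡2, 2^{2}≡4, 2^{4}≡16. Then 2^{5} = 2^{4+1} ≡ 16 × 2 ≡ 15 (mod 17)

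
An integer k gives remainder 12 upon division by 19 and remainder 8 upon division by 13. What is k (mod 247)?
M = 19 × 13 = 247. M₁ = 13, y₁ ≡ 3 (mod 19). M₂ = 19, y₂ ≡ 11 (mod 13). k = 12×13×3 + 8×19×11 ≡ 164 (mod 247)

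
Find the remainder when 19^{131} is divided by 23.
By Fermat: 19^{22} ≡ 1 mod 23. 131 = 5×22 + 21. So 19^{131} ≡ 19^{21} ≡ 17 mod 23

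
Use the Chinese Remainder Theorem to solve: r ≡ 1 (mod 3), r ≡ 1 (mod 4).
M = 3 × 4 = 12. M₁ = 4, y₁ ≡ 1 (mod 3). M₂ = 3, y₂ ≡ 3 (mod 4). r = 1×4×1 + 1×3×3 ≡ 1 (mod 12)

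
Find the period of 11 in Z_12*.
Powers of 11 mod 12: 11^1≡11, 11^2≡1. So the order of 11 is 2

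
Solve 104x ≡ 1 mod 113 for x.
Since 113 is prime, by Fermat 104^(-1) ≡ 104^{111} ≡ 25 mod 113. Verify: 104 × 25 = 2600 ≡ 1 mod 113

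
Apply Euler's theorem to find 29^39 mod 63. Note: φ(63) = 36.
By Euler: 29^{36} ≡ 1 mod 63 since gcd(29, 63) = 1. 39 = 1×36 + 3. So 29^{39} ≡ 29^{3} ≡ 8 mod 63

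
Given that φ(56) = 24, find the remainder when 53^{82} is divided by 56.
By Euler: 53^{24} ≡ 1 (mod 56) since gcd(53, 56) = 1. 82 = 3×24 + 10. So 53^{82} ≡ 53^{10} ≡ 25 (mod 56)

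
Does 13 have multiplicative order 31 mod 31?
Powers of 13 mod 31: 13^1≡13, 13^2≡14, 13^3≡27, 13^4≡10, 13^5≡6, 13^6≡16, 13^7≡22, 13^8≡7, 13^9≡29, 13^10≡5, 13^11≡3, 13^12≡8, 13^13≡11, 13^14≡19, 13^15≡30, 13^16≡18, 13^17≡17, 13^18≡4, 13^19≡21, 13^20≡25, 13^21≡15, 13^22≡9, 13^23≡24, 13^24≡2, 13^25≡26, 13^26≡28, 13^27≡23, 13^28≡20, 13^29≡12, 13^30≡1. Already 13^30≡1, so the order is 30 < 31. No, the actual order is 30.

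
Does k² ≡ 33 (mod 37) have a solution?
By Euler's criterion: 33^{18} ≡ 1 (mod 37). Since this equals 1, 33 is a QR.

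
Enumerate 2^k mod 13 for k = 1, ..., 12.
2^1, 2^2, ..., 2^{12} mod 13: [2, 4, 8, 3, 6, 12, 11, 9, 5, 10, 7, 1]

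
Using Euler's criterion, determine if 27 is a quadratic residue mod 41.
By Euler's criterion: 27^{20} ≡ 40 (mod 41). Since this equals -1 (≡ 40), 27 is not a QR.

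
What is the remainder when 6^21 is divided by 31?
By repeated squaring mod 31: 6^{1}≡6, 6^{2}≡5, 6^{4}≡25, 6^{8}≡5, 6^{16}≡25. Then 6^{21} = 6^{16+4+1} ≡ 25 × 25 × 6 ≡ 30 mod 31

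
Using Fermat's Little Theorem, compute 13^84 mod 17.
By Fermat: 13^{16} ≡ 1 (mod 17). 84 = 5×16 + 4. So 13^{84} ≡ 13^{4} ≡ 1 (mod 17)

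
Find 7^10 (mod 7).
By repeated squaring (mod 7): 7^{1}≡0, 7^{2}≡0, 7^{4}≡0, 7^{8}≡0. Then 7^{10} = 7^{8+2} ≡ 0 × 0 ≡ 0 (mod 7)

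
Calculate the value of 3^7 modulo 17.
By repeated squaring (mod 17): 3^{1}≡3, 3^{2}≡9, 3^{4}≡13. Then 3^{7} = 3^{4+2+1} ≡ 13 × 9 × 3 ≡ 11 (mod 17)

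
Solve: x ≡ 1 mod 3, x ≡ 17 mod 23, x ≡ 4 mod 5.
M = 3 × 23 × 5 = 345. M₁ = 115, y₁ ≡ 1 mod 3. M₂ = 15, y₂ ≡ 20 mod 23. M₃ = 69, y₃ ≡ 4 mod 5. x = 1×115×1 + 17×15×20 + 4×69×4 ≡ 109 mod 345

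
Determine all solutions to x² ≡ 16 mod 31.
The square roots of 16 mod 31 are 4 and 27. Verify: 4² = 16 ≡ 16 mod 31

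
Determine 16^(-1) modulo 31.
Since 31 is prime, by Fermat 16^(-1) ≡ 16^{29} ≡ 2 mod 31. Verify: 16 × 2 = 32 ≡ 1 mod 31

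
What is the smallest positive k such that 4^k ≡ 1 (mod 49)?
Powers of 4 mod 49: 4^1≡4, 4^2≡16, 4^3≡15, 4^4≡11, 4^5≡44, 4^6≡29, 4^7≡18, 4^8≡23, 4^9≡43, 4^10≡25, 4^11≡2, 4^12≡8, 4^13≡32, 4^14≡30, 4^15≡22, 4^16≡39, 4^17≡9, 4^18≡36, 4^19≡46, 4^20≡37, 4^21≡1. ord_49(4) = 21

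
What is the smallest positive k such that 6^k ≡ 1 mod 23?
Powers of 6 mod 23: 6^1≡6, 6^2≡13, 6^3≡9, 6^4≡8, 6^5≡2, 6^6≡12, 6^7≡3, 6^8≡18, 6^9≡16, 6^10≡4, 6^11≡1. ord_23(6) = 11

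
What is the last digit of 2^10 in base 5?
Using Fermat: 2^{4} ≡ 1 (mod 5). 10 ≡ 2 (mod 4). So 2^{10} ≡ 2^{2} ≡ 4 (mod 5)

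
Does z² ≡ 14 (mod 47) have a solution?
By Euler's criterion: 14^{23} ≡ 1 (mod 47). Since this equals 1, 14 is a QR.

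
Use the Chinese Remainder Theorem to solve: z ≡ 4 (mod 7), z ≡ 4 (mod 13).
M = 7 × 13 = 91. M₁ = 13, y₁ ≡ 6 (mod 7). M₂ = 7, y₂ ≡ 2 (mod 13). z = 4×13×6 + 4×7×2 ≡ 4 (mod 91)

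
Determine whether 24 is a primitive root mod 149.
24^{74} ≡ 1 (mod 149) and 74 < 148, so ord_149(24) = 74 ≠ 148 and 24 is not a primitive root.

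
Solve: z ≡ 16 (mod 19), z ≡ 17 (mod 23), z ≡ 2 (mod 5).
M = 19 × 23 × 5 = 2185. M₁ = 115, y₁ ≡ 1 (mod 19). M₂ = 95, y₂ ≡ 8 (mod 23). M₃ = 437, y₃ ≡ 3 (mod 5). z = 16×115×1 + 17×95×8 + 2×437×3 ≡ 2087 (mod 2185)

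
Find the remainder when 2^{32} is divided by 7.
By Fermat: 2^{6} ≡ 1 mod 7. 32 = 5×6 + 2. So 2^{32} ≡ 2^{2} ≡ 4 mod 7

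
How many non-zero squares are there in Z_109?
For prime 109, there are (p-1)/2 = (109-1)/2 = 54 quadratic residues (excluding 0).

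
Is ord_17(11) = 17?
Powers of 11 mod 17: 11^1≡11, 11^2≡2, 11^3≡5, 11^4≡4, 11^5≡10, 11^6≡8, 11^7≡3, 11^8≡16, 11^9≡6, 11^10≡15, 11^11≡12, 11^12≡13, 11^13≡7, 11^14≡9, 11^15≡14, 11^16≡1. Already 11^16≡1, so the order is 16 < 17. No, the actual order is 16.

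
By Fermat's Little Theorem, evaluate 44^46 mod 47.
By Fermat's Little Theorem, 44^{46} ≡ 1 mod 47 since 47 is prime and gcd(44, 47) = 1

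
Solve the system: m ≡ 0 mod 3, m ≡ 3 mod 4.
M = 3 × 4 = 12. M₁ = 4, y₁ ≡ 1 mod 3. M₂ = 3, y₂ ≡ 3 mod 4. m = 0×4×1 + 3×3×3 ≡ 3 mod 12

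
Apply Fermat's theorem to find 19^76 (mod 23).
By Fermat: 19^{22} ≡ 1 (mod 23). 76 = 3×22 + 10. So 19^{76} ≡ 19^{10} ≡ 6 (mod 23)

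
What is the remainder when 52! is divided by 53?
By Wilson's theorem, (52)! ≡ -1 ≡ 52 (mod 53)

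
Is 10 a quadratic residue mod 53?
By Euler's criterion: 10^{26} ≡ 1 (mod 53). Since this equals 1, 10 is a QR.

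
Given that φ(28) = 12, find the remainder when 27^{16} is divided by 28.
By Euler: 27^{12} ≡ 1 mod 28 since gcd(27, 28) = 1. 16 = 1×12 + 4. So 27^{16} ≡ 27^{4} ≡ 1 mod 28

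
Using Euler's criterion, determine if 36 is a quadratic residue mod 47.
By Euler's criterion: 36^{23} ≡ 1 mod 47. Since this equals 1, 36 is a QR.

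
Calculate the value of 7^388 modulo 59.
Using Fermat: 7^{58} ≡ 1 (mod 59). 388 ≡ 40 (mod 58). So 7^{388} ≡ 7^{40} ≡ 35 (mod 59)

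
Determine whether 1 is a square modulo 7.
By Euler's criterion: 1^{3} ≡ 1 (mod 7). Since this equals 1, 1 is a QR.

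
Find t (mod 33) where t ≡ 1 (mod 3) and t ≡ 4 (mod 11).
M = 3 × 11 = 33. M₁ = 11, y₁ ≡ 2 (mod 3). M₂ = 3, y₂ ≡ 4 (mod 11). t = 1×11×2 + 4×3×4 ≡ 4 (mod 33)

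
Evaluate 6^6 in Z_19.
By repeated squaring (mod 19): 6^{1}≡6, 6^{2}≡17, 6^{4}≡4. Then 6^{6} = 6^{4+2} ≡ 4 × 17 ≡ 11 (mod 19)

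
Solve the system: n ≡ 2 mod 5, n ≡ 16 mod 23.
M = 5 × 23 = 115. M₁ = 23, y₁ ≡ 2 mod 5. M₂ = 5, y₂ ≡ 14 mod 23. n = 2×23×2 + 16×5×14 ≡ 62 mod 115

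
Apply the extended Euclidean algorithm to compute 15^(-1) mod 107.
Extended GCD: 15(50) + 107(-7) = 1. So 15^(-1) ≡ 50 (mod 107). Verify: 15 × 50 = 750 ≡ 1 (mod 107)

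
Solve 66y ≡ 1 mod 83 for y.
Since 83 is prime, by Fermat 66^(-1) ≡ 66^{81} ≡ 39 mod 83. Verify: 66 × 39 = 2574 ≡ 1 mod 83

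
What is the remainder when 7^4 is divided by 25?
7^{4} = 2401 ≡ 1 mod 25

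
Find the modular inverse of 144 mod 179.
Since 179 is prime, by Fermat 144^(-1) ≡ 144^{177} ≡ 46 (mod 179). Verify: 144 × 46 = 6624 ≡ 1 (mod 179)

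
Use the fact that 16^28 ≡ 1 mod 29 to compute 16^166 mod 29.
By Fermat: 16^{28} ≡ 1 mod 29. 166 = 5×28 + 26. So 16^{166} ≡ 16^{26} ≡ 23 mod 29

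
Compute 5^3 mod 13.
5^{3} = 125 ≡ 8 mod 13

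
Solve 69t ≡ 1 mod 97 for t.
Since 97 is prime, by Fermat 69^(-1) ≡ 69^{95} ≡ 45 mod 97. Verify: 69 × 45 = 3105 ≡ 1 mod 97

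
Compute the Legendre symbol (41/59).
(41/59) = 41^{29} mod 59 = 1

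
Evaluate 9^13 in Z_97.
By repeated squaring mod 97: 9^{1}≡9, 9^{2}≡81, 9^{4}≡62, 9^{8}≡61. Then 9^{13} = 9^{8+4+1} ≡ 61 × 62 × 9 ≡ 88 mod 97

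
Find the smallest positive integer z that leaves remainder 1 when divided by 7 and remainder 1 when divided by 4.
M = 7 × 4 = 28. M₁ = 4, y₁ ≡ 2 (mod 7). M₂ = 7, y₂ ≡ 3 (mod 4). z = 1×4×2 + 1×7×3 ≡ 1 (mod 28)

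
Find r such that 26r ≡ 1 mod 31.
Since 31 is prime, by Fermat 26^(-1) ≡ 26^{29} ≡ 6 mod 31. Verify: 26 × 6 = 156 ≡ 1 mod 31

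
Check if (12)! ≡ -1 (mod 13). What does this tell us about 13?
(12)! mod 13 = 12. Since this equals -1 (mod 13), Wilson confirms 13 is prime.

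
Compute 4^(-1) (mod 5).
Since 5 is prime, by Fermat 4^(-1) ≡ 4^{3} ≡ 4 (mod 5). Verify: 4 × 4 = 16 ≡ 1 (mod 5)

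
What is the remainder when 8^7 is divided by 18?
By repeated squaring (mod 18): 8^{1}≡8, 8^{2}≡10, 8^{4}≡10. Then 8^{7} = 8^{4+2+1} ≡ 10 × 10 × 8 ≡ 8 (mod 18)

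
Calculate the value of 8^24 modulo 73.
By repeated squaring mod 73: 8^{1}≡8, 8^{2}≡64, 8^{4}≡8, 8^{8}≡64, 8^{16}≡8. Then 8^{24} = 8^{16+8} ≡ 8 × 64 ≡ 1 mod 73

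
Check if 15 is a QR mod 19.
By Euler's criterion: 15^{9} ≡ 18 (mod 19). Since this equals -1 (≡ 18), 15 is not a QR.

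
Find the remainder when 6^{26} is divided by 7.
By Fermat: 6^{6} ≡ 1 (mod 7). 26 = 4×6 + 2. So 6^{26} ≡ 6^{2} ≡ 1 (mod 7)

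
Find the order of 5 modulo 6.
Powers of 5 mod 6: 5^1≡5, 5^2≡1. Order = 2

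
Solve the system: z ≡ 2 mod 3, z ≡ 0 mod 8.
M = 3 × 8 = 24. M₁ = 8, y₁ ≡ 2 mod 3. M₂ = 3, y₂ ≡ 3 mod 8. z = 2×8×2 + 0×3×3 ≡ 8 mod 24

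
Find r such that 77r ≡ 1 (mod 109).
Since 109 is prime, by Fermat 77^(-1) ≡ 77^{107} ≡ 17 (mod 109). Verify: 77 × 17 = 1309 ≡ 1 (mod 109)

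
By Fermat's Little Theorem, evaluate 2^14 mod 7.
By Fermat: 2^{6} ≡ 1 (mod 7). 14 = 2×6 + 2. So 2^{14} ≡ 2^{2} ≡ 4 (mod 7)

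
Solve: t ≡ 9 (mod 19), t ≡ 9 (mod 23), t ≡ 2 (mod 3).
M = 19 × 23 × 3 = 1311. M₁ = 69, y₁ ≡ 8 (mod 19). M₂ = 57, y₂ ≡ 21 (mod 23). M₃ = 437, y₃ ≡ 2 (mod 3). t = 9×69×8 + 9×57×21 + 2×437×2 ≡ 446 (mod 1311)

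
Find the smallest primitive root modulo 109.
g = 6. For each prime q|108: 6^{54}≡108, 6^{36}≡63, none ≡ 1, so ord_109(6) = 108 and 6 is a primitive root.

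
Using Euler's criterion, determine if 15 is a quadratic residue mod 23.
By Euler's criterion: 15^{11} ≡ 22 mod 23. Since this equals -1 (≡ 22), 15 is not a QR.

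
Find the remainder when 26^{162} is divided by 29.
By Fermat: 26^{28} ≡ 1 (mod 29). 162 = 5×28 + 22. So 26^{162} ≡ 26^{22} ≡ 22 (mod 29)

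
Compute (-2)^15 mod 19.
By repeated squaring (mod 19): (-2)^{1}≡17, (-2)^{2}≡4, (-2)^{4}≡16, (-2)^{8}≡9. Then (-2)^{15} = (-2)^{8+4+2+1} ≡ 9 × 16 × 4 × 17 ≡ 7 (mod 19)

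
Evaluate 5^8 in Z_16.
By repeated squaring mod 16: 5^{1}≡5, 5^{2}≡9, 5^{4}≡1, 5^{8}≡1. So 5^{8} ≡ 1 mod 16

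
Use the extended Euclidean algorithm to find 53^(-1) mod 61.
Extended GCD: 53(-23) + 61(20) = 1. So 53^(-1) ≡ -23 ≡ 38 mod 61. Verify: 53 × 38 = 2014 ≡ 1 mod 61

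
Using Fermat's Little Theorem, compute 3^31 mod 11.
By Fermat: 3^{10} ≡ 1 (mod 11). 31 = 3×10 + 1. So 3^{31} ≡ 3^{1} ≡ 3 (mod 11)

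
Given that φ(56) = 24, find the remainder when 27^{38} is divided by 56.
By Euler: 27^{24} ≡ 1 (mod 56) since gcd(27, 56) = 1. 38 = 1×24 + 14. So 27^{38} ≡ 27^{14} ≡ 1 (mod 56)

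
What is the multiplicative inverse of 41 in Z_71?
Since 71 is prime, by Fermat 41^(-1) ≡ 41^{69} ≡ 26 mod 71. Verify: 41 × 26 = 1066 ≡ 1 mod 71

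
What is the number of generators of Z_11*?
Number of primitive roots mod 11 = φ(p-1) = φ(10) = 4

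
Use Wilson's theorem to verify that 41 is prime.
(40)! mod 41 = 40. Since this equals -1 mod 41, Wilson confirms 41 is prime.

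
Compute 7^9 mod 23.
By repeated squaring mod 23: 7^{1}≡7, 7^{2}≡3, 7^{4}≡9, 7^{8}≡12. Then 7^{9} = 7^{8+1} ≡ 12 × 7 ≡ 15 mod 23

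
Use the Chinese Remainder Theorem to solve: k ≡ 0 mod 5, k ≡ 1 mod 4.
M = 5 × 4 = 20. M₁ = 4, y₁ ≡ 4 mod 5. M₂ = 5, y₂ ≡ 1 mod 4. k = 0×4×4 + 1×5×1 ≡ 5 mod 20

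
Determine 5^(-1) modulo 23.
Since 23 is prime, by Fermat 5^(-1) ≡ 5^{21} ≡ 14 (mod 23). Verify: 5 × 14 = 70 ≡ 1 (mod 23)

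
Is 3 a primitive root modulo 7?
ord_7(3) divides 6. For each prime q|6: 3^{3}≡6, 3^{2}≡2, none ≡ 1. So 3 has order 6 and is a primitive root mod 7.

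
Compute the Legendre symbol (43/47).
(43/47) = 43^{23} mod 47 = -1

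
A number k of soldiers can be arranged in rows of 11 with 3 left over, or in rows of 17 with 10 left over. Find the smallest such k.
M = 11 × 17 = 187. M₁ = 17, y₁ ≡ 2 mod 11. M₂ = 11, y₂ ≡ 14 mod 17. k = 3×17×2 + 10×11×14 ≡ 146 mod 187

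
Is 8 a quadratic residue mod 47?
By Euler's criterion: 8^{23} ≡ 1 mod 47. Since this equals 1, 8 is a QR.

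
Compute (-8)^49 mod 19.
Using Fermat: (-8)^{18} ≡ 1 (mod 19). 49 ≡ 13 (mod 18). So (-8)^{49} ≡ (-8)^{13} ≡ 11 (mod 19)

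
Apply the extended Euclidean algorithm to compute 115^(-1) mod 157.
Extended GCD: 115(71) + 157(-52) = 1. So 115^(-1) ≡ 71 (mod 157). Verify: 115 × 71 = 8165 ≡ 1 (mod 157)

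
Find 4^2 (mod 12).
4^{2} = 16 ≡ 4 (mod 12)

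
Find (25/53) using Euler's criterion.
(25/53) = 25^{26} mod 53 = 1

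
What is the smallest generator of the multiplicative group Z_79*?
g = 3. For each prime q|78: 3^{39}≡78, 3^{26}≡23, 3^{6}≡18, none ≡ 1, so ord_79(3) = 78 and 3 is a primitive root.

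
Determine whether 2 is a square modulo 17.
By Euler's criterion: 2^{8} ≡ 1 mod 17. Since this equals 1, 2 is a QR.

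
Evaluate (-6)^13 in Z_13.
Using Fermat: (-6)^{12} ≡ 1 (mod 13). 13 ≡ 1 (mod 12). So (-6)^{13} ≡ (-6)^{1} ≡ 7 (mod 13)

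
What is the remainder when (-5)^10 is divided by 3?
Using Fermat: (-5)^{2} ≡ 1 mod 3. 10 ≡ 0 mod 2. So (-5)^{10} ≡ (-5)^{0} ≡ 1 mod 3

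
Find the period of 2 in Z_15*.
Powers of 2 mod 15: 2^1≡2, 2^2≡4, 2^3≡8, 2^4≡1. ord_15(2) = 4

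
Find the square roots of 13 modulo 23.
The square roots of 13 mod 23 are 6 and 17. Verify: 6² = 36 ≡ 13 (mod 23)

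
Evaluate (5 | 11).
(5/11) = 5^{5} mod 11 = 1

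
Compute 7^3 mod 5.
7^{3} = 343 ≡ 3 mod 5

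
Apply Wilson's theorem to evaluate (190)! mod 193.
(192)! = (190)! × (191) × (192) ≡ -1 (mod 193). So (190)! ≡ -1 × [(192)(191)]^(-1) ≡ 96 (mod 193)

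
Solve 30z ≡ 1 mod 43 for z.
Since 43 is prime, by Fermat 30^(-1) ≡ 30^{41} ≡ 33 mod 43. Verify: 30 × 33 = 990 ≡ 1 mod 43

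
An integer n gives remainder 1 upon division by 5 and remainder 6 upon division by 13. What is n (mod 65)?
M = 5 × 13 = 65. M₁ = 13, y₁ ≡ 2 (mod 5). M₂ = 5, y₂ ≡ 8 (mod 13). n = 1×13×2 + 6×5×8 ≡ 6 (mod 65)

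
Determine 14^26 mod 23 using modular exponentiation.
Using Fermat: 14^{22} ≡ 1 (mod 23). 26 ≡ 4 (mod 22). So 14^{26} ≡ 14^{4} ≡ 6 (mod 23)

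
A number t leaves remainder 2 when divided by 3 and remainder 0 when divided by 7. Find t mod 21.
M = 3 × 7 = 21. M₁ = 7, y₁ ≡ 1 mod 3. M₂ = 3, y₂ ≡ 5 mod 7. t = 2×7×1 + 0×3×5 ≡ 14 mod 21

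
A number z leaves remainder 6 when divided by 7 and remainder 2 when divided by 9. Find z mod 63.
M = 7 × 9 = 63. M₁ = 9, y₁ ≡ 4 mod 7. M₂ = 7, y₂ ≡ 4 mod 9. z = 6×9×4 + 2×7×4 ≡ 20 mod 63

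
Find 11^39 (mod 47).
By repeated squaring (mod 47): 11^{1}≡11, 11^{2}≡27, 11^{4}≡24, 11^{8}≡12, 11^{16}≡3, 11^{32}≡9. Then 11^{39} = 11^{32+4+2+1} ≡ 9 × 24 × 27 × 11 ≡ 44 (mod 47)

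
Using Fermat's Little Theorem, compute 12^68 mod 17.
By Fermat: 12^{16} ≡ 1 (mod 17). 68 = 4×16 + 4. So 12^{68} ≡ 12^{4} ≡ 13 (mod 17)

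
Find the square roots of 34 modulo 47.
The square roots of 34 mod 47 are 9 and 38. Verify: 9² = 81 ≡ 34 mod 47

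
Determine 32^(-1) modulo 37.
Since 37 is prime, by Fermat 32^(-1) ≡ 32^{35} ≡ 22 mod 37. Verify: 32 × 22 = 704 ≡ 1 mod 37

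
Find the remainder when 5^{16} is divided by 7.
By Fermat: 5^{6} ≡ 1 mod 7. 16 = 2×6 + 4. So 5^{16} ≡ 5^{4} ≡ 2 mod 7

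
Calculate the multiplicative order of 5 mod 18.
Powers of 5 mod 18: 5^1≡5, 5^2≡7, 5^3≡17, 5^4≡13, 5^5≡11, 5^6≡1. So the order of 5 is 6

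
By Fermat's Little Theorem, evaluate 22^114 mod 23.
By Fermat: 22^{22} ≡ 1 (mod 23). 114 = 5×22 + 4. So 22^{114} ≡ 22^{4} ≡ 1 (mod 23)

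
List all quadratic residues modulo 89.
QRs mod 89: {1, 2, 4, 5, 8, 9, 10, 11, 16, 17, 18, 20, 21, 22, 25, 32, 34, 36, 39, 40, 42, 44, 45, 47, 49, 50, 53, 55, 57, 64, 67, 68, 69, 71, 72, 73, 78, 79, 80, 81, 84, 85, 87, 88}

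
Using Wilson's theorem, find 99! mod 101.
(100)! = (99)! × (100) ≡ -1 mod 101. So (99)! ≡ -1 × (100)^(-1) ≡ (-1)×(-1) = 1 mod 101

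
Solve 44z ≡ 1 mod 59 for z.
Since 59 is prime, by Fermat 44^(-1) ≡ 44^{57} ≡ 55 mod 59. Verify: 44 × 55 = 2420 ≡ 1 mod 59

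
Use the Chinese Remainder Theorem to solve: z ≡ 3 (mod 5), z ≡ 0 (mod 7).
M = 5 × 7 = 35. M₁ = 7, y₁ ≡ 3 (mod 5). M₂ = 5, y₂ ≡ 3 (mod 7). z = 3×7×3 + 0×5×3 ≡ 28 (mod 35)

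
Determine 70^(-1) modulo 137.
Since 137 is prime, by Fermat 70^(-1) ≡ 70^{135} ≡ 92 mod 137. Verify: 70 × 92 = 6440 ≡ 1 mod 137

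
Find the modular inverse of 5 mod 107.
Since 107 is prime, by Fermat 5^(-1) ≡ 5^{105} ≡ 43 (mod 107). Verify: 5 × 43 = 215 ≡ 1 (mod 107)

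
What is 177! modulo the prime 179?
(178)! = (177)! × (178) ≡ -1 mod 179. So (177)! ≡ -1 × (178)^(-1) ≡ (-1)×(-1) = 1 mod 179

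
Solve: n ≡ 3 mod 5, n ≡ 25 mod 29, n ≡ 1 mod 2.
M = 5 × 29 × 2 = 290. M₁ = 58, y₁ ≡ 2 mod 5. M₂ = 10, y₂ ≡ 3 mod 29. M₃ = 145, y₃ ≡ 1 mod 2. n = 3×58×2 + 25×10×3 + 1×145×1 ≡ 83 mod 290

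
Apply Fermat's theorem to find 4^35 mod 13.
By Fermat: 4^{12} ≡ 1 mod 13. 35 = 2×12 + 11. So 4^{35} ≡ 4^{11} ≡ 10 mod 13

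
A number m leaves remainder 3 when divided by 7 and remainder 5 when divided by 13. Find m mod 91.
M = 7 × 13 = 91. M₁ = 13, y₁ ≡ 6 mod 7. M₂ = 7, y₂ ≡ 2 mod 13. m = 3×13×6 + 5×7×2 ≡ 31 mod 91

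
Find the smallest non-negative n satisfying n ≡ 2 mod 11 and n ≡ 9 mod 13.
M = 11 × 13 = 143. M₁ = 13, y₁ ≡ 6 mod 11. M₂ = 11, y₂ ≡ 6 mod 13. n = 2×13×6 + 9×11×6 ≡ 35 mod 143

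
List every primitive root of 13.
There are φ(12) = 4 primitive roots mod 13: {2, 6, 7, 11}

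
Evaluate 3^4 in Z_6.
3^{4} = 81 ≡ 3 (mod 6)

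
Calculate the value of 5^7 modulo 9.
By repeated squaring mod 9: 5^{1}≡5, 5^{2}≡7, 5^{4}≡4. Then 5^{7} = 5^{4+2+1} ≡ 4 × 7 × 5 ≡ 5 mod 9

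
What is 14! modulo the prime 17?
(16)! = (14)! × (15) × (16) ≡ -1 (mod 17). So (14)! ≡ -1 × [(16)(15)]^(-1) ≡ 8 (mod 17)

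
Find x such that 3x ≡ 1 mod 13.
Since 13 is prime, by Fermat 3^(-1) ≡ 3^{11} ≡ 9 mod 13. Verify: 3 × 9 = 27 ≡ 1 mod 13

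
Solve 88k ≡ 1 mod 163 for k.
Since 163 is prime, by Fermat 88^(-1) ≡ 88^{161} ≡ 113 mod 163. Verify: 88 × 113 = 9944 ≡ 1 mod 163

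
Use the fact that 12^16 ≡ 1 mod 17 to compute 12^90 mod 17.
By Fermat: 12^{16} ≡ 1 mod 17. 90 = 5×16 + 10. So 12^{90} ≡ 12^{10} ≡ 9 mod 17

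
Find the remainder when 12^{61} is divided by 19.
By Fermat: 12^{18} ≡ 1 mod 19. 61 = 3×18 + 7. So 12^{61} ≡ 12^{7} ≡ 12 mod 19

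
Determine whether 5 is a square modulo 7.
By Euler's criterion: 5^{3} ≡ 6 (mod 7). Since this equals -1 (≡ 6), 5 is not a QR.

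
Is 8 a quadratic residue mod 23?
By Euler's criterion: 8^{11} ≡ 1 mod 23. Since this equals 1, 8 is a QR.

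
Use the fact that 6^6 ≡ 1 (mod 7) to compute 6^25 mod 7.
By Fermat: 6^{6} ≡ 1 (mod 7). 25 = 4×6 + 1. So 6^{25} ≡ 6^{1} ≡ 6 (mod 7)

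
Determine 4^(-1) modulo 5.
Since 5 is prime, by Fermat 4^(-1) ≡ 4^{3} ≡ 4 (mod 5). Verify: 4 × 4 = 16 ≡ 1 (mod 5)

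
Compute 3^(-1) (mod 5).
Since 5 is prime, by Fermat 3^(-1) ≡ 3^{3} ≡ 2 (mod 5). Verify: 3 × 2 = 6 ≡ 1 (mod 5)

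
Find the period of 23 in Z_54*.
Powers of 23 mod 54: 23^1≡23, 23^2≡43, 23^3≡17, 23^4≡13, 23^5≡29, 23^6≡19, 23^7≡5, 23^8≡7, 23^9≡53, 23^10≡31, 23^11≡11, 23^12≡37, 23^13≡41, 23^14≡25, 23^15≡35, 23^16≡49, 23^17≡47, 23^18≡1. ord_54(23) = 18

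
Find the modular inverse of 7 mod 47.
Since 47 is prime, by Fermat 7^(-1) ≡ 7^{45} ≡ 27 (mod 47). Verify: 7 × 27 = 189 ≡ 1 (mod 47)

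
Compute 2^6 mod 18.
By repeated squaring mod 18: 2^{1}≡2, 2^{2}≡4, 2^{4}≡16. Then 2^{6} = 2^{4+2} ≡ 16 × 4 ≡ 10 mod 18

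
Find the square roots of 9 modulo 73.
The square roots of 9 mod 73 are 3 and 70. Verify: 3² = 9 ≡ 9 mod 73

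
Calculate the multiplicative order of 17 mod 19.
Powers of 17 mod 19: 17^1≡17, 17^2≡4, 17^3≡11, 17^4≡16, 17^5≡6, 17^6≡7, 17^7≡5, 17^8≡9, 17^9≡1. ord_19(17) = 9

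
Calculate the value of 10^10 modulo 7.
Using Fermat: 10^{6} ≡ 1 mod 7. 10 ≡ 4 mod 6. So 10^{10} ≡ 10^{4} ≡ 4 mod 7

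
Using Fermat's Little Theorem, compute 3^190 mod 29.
By Fermat: 3^{28} ≡ 1 mod 29. 190 ≡ 22 mod 28. So 3^{190} ≡ 3^{22} ≡ 22 mod 29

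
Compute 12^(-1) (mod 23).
Since 23 is prime, by Fermat 12^(-1) ≡ 12^{21} ≡ 2 (mod 23). Verify: 12 × 2 = 24 ≡ 1 (mod 23)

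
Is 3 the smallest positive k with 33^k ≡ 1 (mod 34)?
Powers of 33 mod 34: 33^1≡33, 33^2≡1. Already 33^2≡1, so the order is 2 < 3. No, the actual order is 2.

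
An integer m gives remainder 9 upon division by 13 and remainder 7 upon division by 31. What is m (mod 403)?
M = 13 × 31 = 403. M₁ = 31, y₁ ≡ 8 (mod 13). M₂ = 13, y₂ ≡ 12 (mod 31). m = 9×31×8 + 7×13×12 ≡ 100 (mod 403)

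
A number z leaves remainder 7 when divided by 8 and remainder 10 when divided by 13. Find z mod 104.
M = 8 × 13 = 104. M₁ = 13, y₁ ≡ 5 mod 8. M₂ = 8, y₂ ≡ 5 mod 13. z = 7×13×5 + 10×8×5 ≡ 23 mod 104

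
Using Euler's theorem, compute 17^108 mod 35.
By Euler: 17^{24} ≡ 1 (mod 35) since gcd(17, 35) = 1. 108 = 4×24 + 12. So 17^{108} ≡ 17^{12} ≡ 1 (mod 35)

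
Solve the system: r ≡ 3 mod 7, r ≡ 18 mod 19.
M = 7 × 19 = 133. M₁ = 19, y₁ ≡ 3 mod 7. M₂ = 7, y₂ ≡ 11 mod 19. r = 3×19×3 + 18×7×11 ≡ 94 mod 133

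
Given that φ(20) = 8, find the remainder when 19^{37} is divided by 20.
By Euler: 19^{8} ≡ 1 mod 20 since gcd(19, 20) = 1. 37 = 4×8 + 5. So 19^{37} ≡ 19^{5} ≡ 19 mod 20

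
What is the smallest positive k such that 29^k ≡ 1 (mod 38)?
Powers of 29 mod 38: 29^1≡29, 29^2≡5, 29^3≡31, 29^4≡25, 29^5≡3, 29^6≡11, 29^7≡15, 29^8≡17, 29^9≡37, 29^10≡9, 29^11≡33, 29^12≡7, 29^13≡13, 29^14≡35, 29^15≡27, 29^16≡23, 29^17≡21, 29^18≡1. ord_38(29) = 18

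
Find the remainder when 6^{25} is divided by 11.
By Fermat: 6^{10} ≡ 1 mod 11. 25 = 2×10 + 5. So 6^{25} ≡ 6^{5} ≡ 10 mod 11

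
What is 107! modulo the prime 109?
(108)! = (107)! × (108) ≡ -1 mod 109. So (107)! ≡ -1 × (108)^(-1) ≡ (-1)×(-1) = 1 mod 109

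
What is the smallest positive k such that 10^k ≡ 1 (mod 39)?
Powers of 10 mod 39: 10^1≡10, 10^2≡22, 10^3≡25, 10^4≡16, 10^5≡4, 10^6≡1. So the order of 10 is 6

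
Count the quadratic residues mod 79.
The squaring map on Z_79* is 2-to-1, so there are (78)/2 = 39 QRs.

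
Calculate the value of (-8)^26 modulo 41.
By repeated squaring mod 41: (-8)^{1}≡33, (-8)^{2}≡23, (-8)^{4}≡37, (-8)^{8}≡16, (-8)^{16}≡10. Then (-8)^{26} = (-8)^{16+8+2} ≡ 10 × 16 × 23 ≡ 31 mod 41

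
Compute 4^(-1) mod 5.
Since 5 is prime, by Fermat 4^(-1) ≡ 4^{3} ≡ 4 mod 5. Verify: 4 × 4 = 16 ≡ 1 mod 5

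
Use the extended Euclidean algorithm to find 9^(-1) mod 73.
Extended GCD: 9(-8) + 73(1) = 1. So 9^(-1) ≡ -8 ≡ 65 (mod 73). Verify: 9 × 65 = 585 ≡ 1 (mod 73)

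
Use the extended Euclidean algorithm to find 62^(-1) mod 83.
Extended GCD: 62(-4) + 83(3) = 1. So 62^(-1) ≡ -4 ≡ 79 (mod 83). Verify: 62 × 79 = 4898 ≡ 1 (mod 83)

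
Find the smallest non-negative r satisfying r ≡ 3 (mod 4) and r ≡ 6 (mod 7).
M = 4 × 7 = 28. M₁ = 7, y₁ ≡ 3 (mod 4). M₂ = 4, y₂ ≡ 2 (mod 7). r = 3×7×3 + 6×4×2 ≡ 27 (mod 28)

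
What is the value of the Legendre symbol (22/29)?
(22/29) = 22^{14} mod 29 = 1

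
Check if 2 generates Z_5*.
ord_5(2) divides 4. For each prime q|4: 2^{2}≡4, none ≡ 1. So 2 has order 4 and is a primitive root mod 5.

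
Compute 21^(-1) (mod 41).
Since 41 is prime, by Fermat 21^(-1) ≡ 21^{39} ≡ 2 (mod 41). Verify: 21 × 2 = 42 ≡ 1 (mod 41)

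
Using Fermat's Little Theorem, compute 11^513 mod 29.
By Fermat: 11^{28} ≡ 1 (mod 29). 513 ≡ 9 (mod 28). So 11^{513} ≡ 11^{9} ≡ 2 (mod 29)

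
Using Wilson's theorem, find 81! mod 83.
(82)! = (81)! × (82) ≡ -1 (mod 83). So (81)! ≡ -1 × (82)^(-1) ≡ (-1)×(-1) = 1 (mod 83)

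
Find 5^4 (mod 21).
5^{4} = 625 ≡ 16 (mod 21)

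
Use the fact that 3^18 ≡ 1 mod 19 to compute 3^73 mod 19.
By Fermat: 3^{18} ≡ 1 mod 19. 73 = 4×18 + 1. So 3^{73} ≡ 3^{1} ≡ 3 mod 19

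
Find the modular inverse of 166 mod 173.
Since 173 is prime, by Fermat 166^(-1) ≡ 166^{171} ≡ 74 mod 173. Verify: 166 × 74 = 12284 ≡ 1 mod 173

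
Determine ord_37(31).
Powers of 31 mod 37: 31^1≡31, 31^2≡36, 31^3≡6, 31^4≡1. ord_37(31) = 4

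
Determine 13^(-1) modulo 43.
Since 43 is prime, by Fermat 13^(-1) ≡ 13^{41} ≡ 10 (mod 43). Verify: 13 × 10 = 130 ≡ 1 (mod 43)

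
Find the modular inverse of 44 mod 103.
Since 103 is prime, by Fermat 44^(-1) ≡ 44^{101} ≡ 96 (mod 103). Verify: 44 × 96 = 4224 ≡ 1 (mod 103)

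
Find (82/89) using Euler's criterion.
(82/89) = 82^{44} mod 89 = -1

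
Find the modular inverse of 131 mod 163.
Since 163 is prime, by Fermat 131^(-1) ≡ 131^{161} ≡ 56 (mod 163). Verify: 131 × 56 = 7336 ≡ 1 (mod 163)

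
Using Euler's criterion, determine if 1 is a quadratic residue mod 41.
By Euler's criterion: 1^{20} ≡ 1 (mod 41). Since this equals 1, 1 is a QR.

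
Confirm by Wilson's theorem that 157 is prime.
(156)! mod 157 = 156. Since this equals -1 mod 157, Wilson confirms 157 is prime.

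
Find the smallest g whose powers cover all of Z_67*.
g = 2. Powers: [2, 4, 8, 16, 32, 64, 61, 55, 43, ...] generates all 66 non-zero residues.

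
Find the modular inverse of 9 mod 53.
Since 53 is prime, by Fermat 9^(-1) ≡ 9^{51} ≡ 6 mod 53. Verify: 9 × 6 = 54 ≡ 1 mod 53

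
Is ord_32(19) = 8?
Powers of 19 mod 32: 19^1≡19, 19^2≡9, 19^3≡11, 19^4≡17, 19^5≡3, 19^6≡25, 19^7≡27, 19^8≡1. First k with 19^k≡1 is k=8. Yes, ord_32(19) = 8.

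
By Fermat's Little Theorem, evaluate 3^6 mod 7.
By Fermat's Little Theorem, 3^{6} ≡ 1 mod 7 since 7 is prime and gcd(3, 7) = 1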